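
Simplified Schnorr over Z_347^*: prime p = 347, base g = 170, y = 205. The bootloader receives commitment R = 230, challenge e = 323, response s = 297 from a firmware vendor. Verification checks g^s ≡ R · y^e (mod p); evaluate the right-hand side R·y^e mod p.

205^2 = 42025 ≡ 38
205^4 ≡ 38^2 = 1444 ≡ 56
205^8 ≡ 56^2 = 3136 ≡ 13
205^16 ≡ 13^2 = 169
205^32 ≡ 169^2 = 28561 ≡ 107
205^64 ≡ 107^2 = 11449 ≡ 345
205^128 ≡ 345^2 = 119025 ≡ 4
205^256 ≡ 4^2 = 16
323 = 256 + 64 + 2 + 1, so 205^323 ≡ 16·345·38·205 ≡ 213 (mod 347)
R · y^e ≡ 230·213 = 48990 ≡ 63 (mod 347)

63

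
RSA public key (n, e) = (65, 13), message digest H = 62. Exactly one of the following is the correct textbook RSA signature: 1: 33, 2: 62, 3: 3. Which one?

Candidate 1: Squares mod 65: 33^1≡33, 33^2≡49, 33^4≡61, 33^8≡16; 13 = 8 + 4 + 1, so 33^13 ≡ 16·61·33 ≡ 33 (mod 65)
Candidate 2: Squares mod 65: 62^1≡62, 62^2≡9, 62^4≡16, 62^8≡61; 13 = 8 + 4 + 1, so 62^13 ≡ 61·16·62 ≡ 62 (mod 65)
  → matches H = 62
Candidate 3: Squares mod 65: 3^1≡3, 3^2≡9, 3^4≡16, 3^8≡61; 13 = 8 + 4 + 1, so 3^13 ≡ 61·16·3 ≡ 3 (mod 65)

2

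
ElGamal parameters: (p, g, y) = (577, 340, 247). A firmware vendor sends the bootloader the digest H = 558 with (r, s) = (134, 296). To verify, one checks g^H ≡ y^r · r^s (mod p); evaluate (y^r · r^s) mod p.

400

Squares mod 577: 247^1≡247, 247^2≡424, 247^4≡329, 247^8≡342, 247^16≡410, 247^32≡193, 247^64≡321, 247^128≡335
134 = 128 + 4 + 2, so 247^134 ≡ 335·329·424 ≡ 507 (mod 577)
Squares mod 577: 134^1≡134, 134^2≡69, 134^4≡145, 134^8≡253, 134^16≡539, 134^32≡290, 134^64≡435, 134^128≡546, 134^256≡384
296 = 256 + 32 + 8, so 134^296 ≡ 384·290·253 ≡ 324 (mod 577)
y^r · r^s ≡ 507·324 = 164268 ≡ 400 (mod 577)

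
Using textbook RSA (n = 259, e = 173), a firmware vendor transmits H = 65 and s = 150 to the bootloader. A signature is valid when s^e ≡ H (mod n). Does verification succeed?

fails

Squares mod 259: s^1≡150, s^2≡226, s^4≡53, s^8≡219, s^16≡46, s^32≡44, s^64≡123, s^128≡107
173 = 128 + 32 + 8 + 4 + 1, so s^173 ≡ 107·44·219·53·150 ≡ 61 (mod 259)
61 ≠ 65, so verification fails.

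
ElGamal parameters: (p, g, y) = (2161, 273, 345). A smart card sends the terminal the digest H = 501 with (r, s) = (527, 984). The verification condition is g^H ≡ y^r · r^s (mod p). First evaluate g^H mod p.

273^2 = 74529 ≡ 1055
273^4 ≡ 1055^2 = 1113025 ≡ 110
273^8 ≡ 110^2 = 12100 ≡ 1295
273^16 ≡ 1295^2 = 1677025 ≡ 89
273^32 ≡ 89^2 = 7921 ≡ 1438
273^64 ≡ 1438^2 = 2067844 ≡ 1928
273^128 ≡ 1928^2 = 3717184 ≡ 264
273^256 ≡ 264^2 = 69696 ≡ 544
501 = 256 + 128 + 64 + 32 + 16 + 4 + 1, so 273^501 ≡ 544·264·1928·1438·89·110·273 ≡ 863 (mod 2161)

863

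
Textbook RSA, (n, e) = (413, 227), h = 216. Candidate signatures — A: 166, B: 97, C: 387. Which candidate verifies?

B

Candidate A: Squares mod 413: 166^1≡166, 166^2≡298, 166^4≡9, 166^8≡81, 166^16≡366, 166^32≡144, 166^64≡86, 166^128≡375; 227 = 128 + 64 + 32 + 2 + 1, so 166^227 ≡ 375·86·144·298·166 ≡ 87 (mod 413)
Candidate B: Squares mod 413: 97^1≡97, 97^2≡323, 97^4≡253, 97^8≡407, 97^16≡36, 97^32≡57, 97^64≡358, 97^128≡134; 227 = 128 + 64 + 32 + 2 + 1, so 97^227 ≡ 134·358·57·323·97 ≡ 216 (mod 413)
  → matches h = 216
Candidate C: Squares mod 413: 387^1≡387, 387^2≡263, 387^4≡198, 387^8≡382, 387^16≡135, 387^32≡53, 387^64≡331, 387^128≡116; 227 = 128 + 64 + 32 + 2 + 1, so 387^227 ≡ 116·331·53·263·387 ≡ 291 (mod 413)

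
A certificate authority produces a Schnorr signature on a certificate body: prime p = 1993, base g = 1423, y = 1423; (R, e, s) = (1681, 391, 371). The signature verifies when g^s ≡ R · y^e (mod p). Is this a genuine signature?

g^s mod p:
Squares mod 1993: 1423^1≡1423, 1423^2≡41, 1423^4≡1681, 1423^8≡1680, 1423^16≡312, 1423^32≡1680, 1423^64≡312, 1423^128≡1680, 1423^256≡312
371 = 256 + 64 + 32 + 16 + 2 + 1, so 1423^371 ≡ 312·312·1680·312·41·1423 ≡ 500 (mod 1993)
R · y^e mod p:
Squares mod 1993: 1423^1≡1423, 1423^2≡41, 1423^4≡1681, 1423^8≡1680, 1423^16≡312, 1423^32≡1680, 1423^64≡312, 1423^128≡1680, 1423^256≡312
391 = 256 + 128 + 4 + 2 + 1, so 1423^391 ≡ 312·1680·1681·41·1423 ≡ 1046 (mod 1993)
1681·1046 = 1758326 ≡ 500 (mod 1993)
500 ≡ 500 (mod 1993); signature holds.

genuine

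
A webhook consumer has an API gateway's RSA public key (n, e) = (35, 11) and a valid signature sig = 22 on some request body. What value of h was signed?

sig^2 ≡ 22^2 = 484 ≡ 29
sig^4 ≡ 29^2 = 841 ≡ 1
sig^8 ≡ 1^2 = 1
11 = 8 + 2 + 1, so sig^11 ≡ 1·29·22 ≡ 8 (mod 35)

8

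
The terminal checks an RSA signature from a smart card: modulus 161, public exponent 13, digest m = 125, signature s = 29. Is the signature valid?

invalid

s^2 ≡ 29^2 = 841 ≡ 36
s^4 ≡ 36^2 = 1296 ≡ 8
s^8 ≡ 8^2 = 64
13 = 8 + 4 + 1, so s^13 ≡ 64·8·29 ≡ 36 (mod 161)
The recovered value 36 does not match the digest 125.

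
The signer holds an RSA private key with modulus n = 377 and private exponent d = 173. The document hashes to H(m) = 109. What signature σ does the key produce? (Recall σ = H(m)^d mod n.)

187

(H(m))^2 ≡ 109^2 = 11881 ≡ 194
(H(m))^4 ≡ 194^2 = 37636 ≡ 313
(H(m))^8 ≡ 313^2 = 97969 ≡ 326
(H(m))^16 ≡ 326^2 = 106276 ≡ 339
(H(m))^32 ≡ 339^2 = 114921 ≡ 313
(H(m))^64 ≡ 313^2 = 97969 ≡ 326
(H(m))^128 ≡ 326^2 = 106276 ≡ 339
173 = 128 + 32 + 8 + 4 + 1, so (H(m))^173 ≡ 339·313·326·313·109 ≡ 187 (mod 377)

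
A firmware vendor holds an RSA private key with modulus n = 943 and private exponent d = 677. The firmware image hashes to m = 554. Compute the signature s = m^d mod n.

869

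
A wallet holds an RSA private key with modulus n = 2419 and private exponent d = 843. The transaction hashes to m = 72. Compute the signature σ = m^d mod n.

1542

m^2 ≡ 72^2 = 5184 ≡ 346
m^4 ≡ 346^2 = 119716 ≡ 1185
m^8 ≡ 1185^2 = 1404225 ≡ 1205
m^16 ≡ 1205^2 = 1452025 ≡ 625
m^32 ≡ 625^2 = 390625 ≡ 1166
m^64 ≡ 1166^2 = 1359556 ≡ 78
m^128 ≡ 78^2 = 6084 ≡ 1246
m^256 ≡ 1246^2 = 1552516 ≡ 1937
m^512 ≡ 1937^2 = 3751969 ≡ 100
843 = 512 + 256 + 64 + 8 + 2 + 1, so m^843 ≡ 100·1937·78·1205·346·72 ≡ 1542 (mod 2419)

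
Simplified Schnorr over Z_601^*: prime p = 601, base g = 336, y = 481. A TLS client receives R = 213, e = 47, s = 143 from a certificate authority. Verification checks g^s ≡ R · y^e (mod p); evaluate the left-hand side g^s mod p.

336^143 mod 601 = 464

464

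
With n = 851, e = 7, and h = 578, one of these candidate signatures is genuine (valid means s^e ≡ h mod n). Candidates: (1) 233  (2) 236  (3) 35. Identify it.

2

Candidate 1: Squares mod 851: 233^1≡233, 233^2≡676, 233^4≡840; 7 = 4 + 2 + 1, so 233^7 ≡ 840·676·233 ≡ 48 (mod 851)
Candidate 2: Squares mod 851: 236^1≡236, 236^2≡381, 236^4≡491; 7 = 4 + 2 + 1, so 236^7 ≡ 491·381·236 ≡ 578 (mod 851)
  → matches h = 578
Candidate 3: Squares mod 851: 35^1≡35, 35^2≡374, 35^4≡312; 7 = 4 + 2 + 1, so 35^7 ≡ 312·374·35 ≡ 131 (mod 851)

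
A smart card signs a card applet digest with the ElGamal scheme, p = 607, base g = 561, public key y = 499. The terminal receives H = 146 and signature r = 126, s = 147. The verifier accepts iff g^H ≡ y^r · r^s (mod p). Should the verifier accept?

reject

Left side g^H mod p:
561^2 = 314721 ≡ 295
561^4 ≡ 295^2 = 87025 ≡ 224
561^8 ≡ 224^2 = 50176 ≡ 402
561^16 ≡ 402^2 = 161604 ≡ 142
561^32 ≡ 142^2 = 20164 ≡ 133
561^64 ≡ 133^2 = 17689 ≡ 86
561^128 ≡ 86^2 = 7396 ≡ 112
146 = 128 + 16 + 2, so 561^146 ≡ 112·142·295 ≡ 177 (mod 607)
Right side y^r · r^s mod p:
499^2 = 249001 ≡ 131
499^4 ≡ 131^2 = 17161 ≡ 165
499^8 ≡ 165^2 = 27225 ≡ 517
499^16 ≡ 517^2 = 267289 ≡ 209
499^32 ≡ 209^2 = 43681 ≡ 584
499^64 ≡ 584^2 = 341056 ≡ 529
126 = 64 + 32 + 16 + 8 + 4 + 2, so 499^126 ≡ 529·584·209·517·165·131 ≡ 482 (mod 607)
126^2 = 15876 ≡ 94
126^4 ≡ 94^2 = 8836 ≡ 338
126^8 ≡ 338^2 = 114244 ≡ 128
126^16 ≡ 128^2 = 16384 ≡ 602
126^32 ≡ 602^2 = 362404 ≡ 25
126^64 ≡ 25^2 = 625 ≡ 18
126^128 ≡ 18^2 = 324
147 = 128 + 16 + 2 + 1, so 126^147 ≡ 324·602·94·126 ≡ 597 (mod 607)
482·597 = 287754 ≡ 36 (mod 607)
177 ≠ 36, so verification fails.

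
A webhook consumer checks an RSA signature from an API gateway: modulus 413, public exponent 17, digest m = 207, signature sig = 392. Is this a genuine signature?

forged

Squares mod 413: sig^1≡392, sig^2≡28, sig^4≡371, sig^8≡112, sig^16≡154
17 = 16 + 1, so sig^17 ≡ 154·392 ≡ 70 (mod 413)
70 ≠ 207, so verification fails.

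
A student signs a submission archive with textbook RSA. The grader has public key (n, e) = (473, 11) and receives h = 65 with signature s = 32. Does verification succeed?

s^2 ≡ 32^2 = 1024 ≡ 78
s^4 ≡ 78^2 = 6084 ≡ 408
s^8 ≡ 408^2 = 166464 ≡ 441
11 = 8 + 2 + 1, so s^11 ≡ 441·78·32 ≡ 65 (mod 473)
s^11 mod 473 = 65 matches h.

passes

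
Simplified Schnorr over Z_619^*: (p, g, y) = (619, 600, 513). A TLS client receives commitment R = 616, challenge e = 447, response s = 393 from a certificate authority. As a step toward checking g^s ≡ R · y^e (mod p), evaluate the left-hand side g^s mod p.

351

600^393 mod 619 = 351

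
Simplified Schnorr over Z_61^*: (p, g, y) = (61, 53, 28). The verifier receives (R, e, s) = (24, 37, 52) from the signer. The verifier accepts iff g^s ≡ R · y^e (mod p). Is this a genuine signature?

genuine

g^s mod p:
53^2 = 2809 ≡ 3
53^4 ≡ 3^2 = 9
53^8 ≡ 9^2 = 81 ≡ 20
53^16 ≡ 20^2 = 400 ≡ 34
53^32 ≡ 34^2 = 1156 ≡ 58
52 = 32 + 16 + 4, so 53^52 ≡ 58·34·9 ≡ 58 (mod 61)
R · y^e mod p:
28^2 = 784 ≡ 52
28^4 ≡ 52^2 = 2704 ≡ 20
28^8 ≡ 20^2 = 400 ≡ 34
28^16 ≡ 34^2 = 1156 ≡ 58
28^32 ≡ 58^2 = 3364 ≡ 9
37 = 32 + 4 + 1, so 28^37 ≡ 9·20·28 ≡ 38 (mod 61)
24·38 = 912 ≡ 58 (mod 61)
58 ≡ 58 (mod 61); signature holds.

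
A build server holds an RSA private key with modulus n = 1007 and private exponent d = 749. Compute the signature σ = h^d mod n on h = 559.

620

h^2 ≡ 559^2 = 312481 ≡ 311
h^4 ≡ 311^2 = 96721 ≡ 49
h^8 ≡ 49^2 = 2401 ≡ 387
h^16 ≡ 387^2 = 149769 ≡ 733
h^32 ≡ 733^2 = 537289 ≡ 558
h^64 ≡ 558^2 = 311364 ≡ 201
h^128 ≡ 201^2 = 40401 ≡ 121
h^256 ≡ 121^2 = 14641 ≡ 543
h^512 ≡ 543^2 = 294849 ≡ 805
749 = 512 + 128 + 64 + 32 + 8 + 4 + 1, so h^749 ≡ 805·121·201·558·387·49·559 ≡ 620 (mod 1007)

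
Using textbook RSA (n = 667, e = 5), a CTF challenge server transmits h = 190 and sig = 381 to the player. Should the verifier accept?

sig^5 mod 667 = 96
sig^5 mod 667 = 96, but h = 190.

reject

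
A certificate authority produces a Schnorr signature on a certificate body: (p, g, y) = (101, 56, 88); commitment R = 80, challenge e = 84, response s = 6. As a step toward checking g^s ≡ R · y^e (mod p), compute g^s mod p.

Squares mod 101: 56^1≡56, 56^2≡5, 56^4≡25
6 = 4 + 2, so 56^6 ≡ 25·5 ≡ 24 (mod 101)

24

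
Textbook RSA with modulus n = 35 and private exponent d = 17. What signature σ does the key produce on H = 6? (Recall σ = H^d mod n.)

Squares mod 35: H^1≡6, H^2≡1, H^4≡1, H^8≡1, H^16≡1
17 = 16 + 1, so H^17 ≡ 1·6 ≡ 6 (mod 35)

6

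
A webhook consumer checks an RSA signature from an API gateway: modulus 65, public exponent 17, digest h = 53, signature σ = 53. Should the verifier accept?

σ^2 ≡ 53^2 = 2809 ≡ 14
σ^4 ≡ 14^2 = 196 ≡ 1
σ^8 ≡ 1^2 = 1
σ^16 ≡ 1^2 = 1
17 = 16 + 1, so σ^17 ≡ 1·53 ≡ 53 (mod 65)
Since 53 equals the digest 53, verification succeeds.

accept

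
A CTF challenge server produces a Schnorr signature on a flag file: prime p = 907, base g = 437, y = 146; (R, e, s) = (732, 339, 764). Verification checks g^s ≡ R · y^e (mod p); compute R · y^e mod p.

Squares mod 907: 146^1≡146, 146^2≡455, 146^4≡229, 146^8≡742, 146^16≡15, 146^32≡225, 146^64≡740, 146^128≡679, 146^256≡285
339 = 256 + 64 + 16 + 2 + 1, so 146^339 ≡ 285·740·15·455·146 ≡ 899 (mod 907)
R · y^e ≡ 732·899 = 658068 ≡ 493 (mod 907)

493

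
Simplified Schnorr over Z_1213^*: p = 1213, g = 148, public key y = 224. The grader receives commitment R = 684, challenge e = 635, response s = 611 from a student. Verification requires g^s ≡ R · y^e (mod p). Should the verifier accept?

reject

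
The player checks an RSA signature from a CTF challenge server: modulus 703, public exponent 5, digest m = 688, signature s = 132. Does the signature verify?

does not verify

s^2 ≡ 132^2 = 17424 ≡ 552
s^4 ≡ 552^2 = 304704 ≡ 305
5 = 4 + 1, so s^5 ≡ 305·132 ≡ 189 (mod 703)
The recovered value 189 does not match the digest 688.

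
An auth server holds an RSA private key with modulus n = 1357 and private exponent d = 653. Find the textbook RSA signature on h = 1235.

1182

h^2 ≡ 1235^2 = 1525225 ≡ 1314
h^4 ≡ 1314^2 = 1726596 ≡ 492
h^8 ≡ 492^2 = 242064 ≡ 518
h^16 ≡ 518^2 = 268324 ≡ 995
h^32 ≡ 995^2 = 990025 ≡ 772
h^64 ≡ 772^2 = 595984 ≡ 261
h^128 ≡ 261^2 = 68121 ≡ 271
h^256 ≡ 271^2 = 73441 ≡ 163
h^512 ≡ 163^2 = 26569 ≡ 786
653 = 512 + 128 + 8 + 4 + 1, so h^653 ≡ 786·271·518·492·1235 ≡ 1182 (mod 1357)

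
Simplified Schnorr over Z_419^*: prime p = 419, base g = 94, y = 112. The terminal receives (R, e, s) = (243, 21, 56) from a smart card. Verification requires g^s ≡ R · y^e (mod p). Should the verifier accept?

accept

g^s mod p:
94^56 mod 419 = 405
R · y^e mod p:
112^21 mod 419 = 281
243·281 = 68283 ≡ 405 (mod 419)
405 ≡ 405 (mod 419); signature holds.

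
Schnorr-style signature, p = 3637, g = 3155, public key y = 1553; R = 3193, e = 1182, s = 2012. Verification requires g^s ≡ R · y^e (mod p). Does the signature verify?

g^s mod p:
Squares mod 3637: 3155^1≡3155, 3155^2≡3193, 3155^4≡738, 3155^8≡2731, 3155^16≡2511, 3155^32≡2200, 3155^64≡2790, 3155^128≡920, 3155^256≡2616, 3155^512≡2259, 3155^1024≡370
2012 = 1024 + 512 + 256 + 128 + 64 + 16 + 8 + 4, so 3155^2012 ≡ 370·2259·2616·920·2790·2511·2731·738 ≡ 2024 (mod 3637)
R · y^e mod p:
Squares mod 3637: 1553^1≡1553, 1553^2≡478, 1553^4≡2990, 1553^8≡354, 1553^16≡1658, 1553^32≡3029, 1553^64≡2327, 1553^128≡3073, 1553^256≡1677, 1553^512≡928, 1553^1024≡2852
1182 = 1024 + 128 + 16 + 8 + 4 + 2, so 1553^1182 ≡ 2852·3073·1658·354·2990·478 ≡ 2715 (mod 3637)
3193·2715 = 8668995 ≡ 2024 (mod 3637)
2024 ≡ 2024 (mod 3637); signature holds.

verifies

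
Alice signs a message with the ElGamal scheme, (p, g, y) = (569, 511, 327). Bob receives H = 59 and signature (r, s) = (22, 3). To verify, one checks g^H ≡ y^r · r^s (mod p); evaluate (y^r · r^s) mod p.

Squares mod 569: 327^1≡327, 327^2≡526, 327^4≡142, 327^8≡249, 327^16≡549
22 = 16 + 4 + 2, so 327^22 ≡ 549·142·526 ≡ 354 (mod 569)
Squares mod 569: 22^1≡22, 22^2≡484
3 = 2 + 1, so 22^3 ≡ 484·22 ≡ 406 (mod 569)
y^r · r^s ≡ 354·406 = 143724 ≡ 336 (mod 569)

336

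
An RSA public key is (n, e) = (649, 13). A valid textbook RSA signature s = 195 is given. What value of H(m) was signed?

s^2 ≡ 195^2 = 38025 ≡ 383
s^4 ≡ 383^2 = 146689 ≡ 15
s^8 ≡ 15^2 = 225
13 = 8 + 4 + 1, so s^13 ≡ 225·15·195 ≡ 39 (mod 649)

39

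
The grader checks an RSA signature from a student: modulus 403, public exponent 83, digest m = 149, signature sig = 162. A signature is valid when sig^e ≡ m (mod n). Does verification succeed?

fails

sig^83 mod 403 = 258
sig^83 mod 403 = 258, but m = 149.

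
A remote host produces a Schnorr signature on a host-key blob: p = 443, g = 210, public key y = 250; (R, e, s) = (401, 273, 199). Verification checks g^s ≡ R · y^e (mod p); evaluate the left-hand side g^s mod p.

304

210^199 mod 443 = 304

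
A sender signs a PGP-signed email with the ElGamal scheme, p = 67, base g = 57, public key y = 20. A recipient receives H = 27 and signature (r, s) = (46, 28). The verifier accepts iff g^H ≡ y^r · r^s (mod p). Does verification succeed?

fails

Left side g^H mod p:
57^2 = 3249 ≡ 33
57^4 ≡ 33^2 = 1089 ≡ 17
57^8 ≡ 17^2 = 289 ≡ 21
57^16 ≡ 21^2 = 441 ≡ 39
27 = 16 + 8 + 2 + 1, so 57^27 ≡ 39·21·33·57 ≡ 8 (mod 67)
Right side y^r · r^s mod p:
20^2 = 400 ≡ 65
20^4 ≡ 65^2 = 4225 ≡ 4
20^8 ≡ 4^2 = 16
20^16 ≡ 16^2 = 256 ≡ 55
20^32 ≡ 55^2 = 3025 ≡ 10
46 = 32 + 8 + 4 + 2, so 20^46 ≡ 10·16·4·65 ≡ 60 (mod 67)
46^2 = 2116 ≡ 39
46^4 ≡ 39^2 = 1521 ≡ 47
46^8 ≡ 47^2 = 2209 ≡ 65
46^16 ≡ 65^2 = 4225 ≡ 4
28 = 16 + 8 + 4, so 46^28 ≡ 4·65·47 ≡ 26 (mod 67)
60·26 = 1560 ≡ 19 (mod 67)
8 ≠ 19, so verification fails.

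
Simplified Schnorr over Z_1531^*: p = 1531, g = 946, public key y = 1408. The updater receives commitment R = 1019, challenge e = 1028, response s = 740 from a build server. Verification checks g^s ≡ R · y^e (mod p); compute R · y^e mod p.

1408^2 = 1982464 ≡ 1350
1408^4 ≡ 1350^2 = 1822500 ≡ 610
1408^8 ≡ 610^2 = 372100 ≡ 67
1408^16 ≡ 67^2 = 4489 ≡ 1427
1408^32 ≡ 1427^2 = 2036329 ≡ 99
1408^64 ≡ 99^2 = 9801 ≡ 615
1408^128 ≡ 615^2 = 378225 ≡ 68
1408^256 ≡ 68^2 = 4624 ≡ 31
1408^512 ≡ 31^2 = 961
1408^1024 ≡ 961^2 = 923521 ≡ 328
1028 = 1024 + 4, so 1408^1028 ≡ 328·610 ≡ 1050 (mod 1531)
R · y^e ≡ 1019·1050 = 1069950 ≡ 1312 (mod 1531)

1312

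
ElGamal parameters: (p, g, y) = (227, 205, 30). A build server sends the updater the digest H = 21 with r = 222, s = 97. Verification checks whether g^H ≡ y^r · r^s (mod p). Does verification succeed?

passes

Left side g^H mod p:
Squares mod 227: 205^1≡205, 205^2≡30, 205^4≡219, 205^8≡64, 205^16≡10
21 = 16 + 4 + 1, so 205^21 ≡ 10·219·205 ≡ 171 (mod 227)
Right side y^r · r^s mod p:
Squares mod 227: 30^1≡30, 30^2≡219, 30^4≡64, 30^8≡10, 30^16≡100, 30^32≡12, 30^64≡144, 30^128≡79
222 = 128 + 64 + 16 + 8 + 4 + 2, so 30^222 ≡ 79·144·100·10·64·219 ≡ 188 (mod 227)
Squares mod 227: 222^1≡222, 222^2≡25, 222^4≡171, 222^8≡185, 222^16≡175, 222^32≡207, 222^64≡173
97 = 64 + 32 + 1, so 222^97 ≡ 173·207·222 ≡ 48 (mod 227)
188·48 = 9024 ≡ 171 (mod 227)
171 ≡ 171 (mod 227), so the signature is genuine.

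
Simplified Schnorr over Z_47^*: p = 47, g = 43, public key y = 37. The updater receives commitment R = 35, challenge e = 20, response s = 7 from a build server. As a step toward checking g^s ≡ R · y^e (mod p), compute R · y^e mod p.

19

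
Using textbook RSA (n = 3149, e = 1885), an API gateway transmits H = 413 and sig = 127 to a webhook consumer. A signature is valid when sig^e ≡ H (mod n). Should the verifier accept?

reject

sig^2 ≡ 127^2 = 16129 ≡ 384
sig^4 ≡ 384^2 = 147456 ≡ 2602
sig^8 ≡ 2602^2 = 6770404 ≡ 54
sig^16 ≡ 54^2 = 2916
sig^32 ≡ 2916^2 = 8503056 ≡ 756
sig^64 ≡ 756^2 = 571536 ≡ 1567
sig^128 ≡ 1567^2 = 2455489 ≡ 2418
sig^256 ≡ 2418^2 = 5846724 ≡ 2180
sig^512 ≡ 2180^2 = 4752400 ≡ 559
sig^1024 ≡ 559^2 = 312481 ≡ 730
1885 = 1024 + 512 + 256 + 64 + 16 + 8 + 4 + 1, so sig^1885 ≡ 730·559·2180·1567·2916·54·2602·127 ≡ 2736 (mod 3149)
2736 ≠ 413, so verification fails.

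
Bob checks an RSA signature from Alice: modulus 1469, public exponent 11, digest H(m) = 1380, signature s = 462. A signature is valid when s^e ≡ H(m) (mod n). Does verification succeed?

passes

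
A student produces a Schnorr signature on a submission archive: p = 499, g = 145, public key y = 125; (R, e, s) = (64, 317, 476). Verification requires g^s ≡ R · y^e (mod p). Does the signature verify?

verifies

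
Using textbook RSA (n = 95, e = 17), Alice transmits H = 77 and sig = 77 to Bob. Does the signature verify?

sig^2 ≡ 77^2 = 5929 ≡ 39
sig^4 ≡ 39^2 = 1521 ≡ 1
sig^8 ≡ 1^2 = 1
sig^16 ≡ 1^2 = 1
17 = 16 + 1, so sig^17 ≡ 1·77 ≡ 77 (mod 95)
Since 77 equals the digest 77, verification succeeds.

verifies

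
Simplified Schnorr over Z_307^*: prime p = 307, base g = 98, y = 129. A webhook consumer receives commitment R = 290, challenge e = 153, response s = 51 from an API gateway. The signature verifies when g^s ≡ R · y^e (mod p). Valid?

yes

g^s mod p:
98^2 = 9604 ≡ 87
98^4 ≡ 87^2 = 7569 ≡ 201
98^8 ≡ 201^2 = 40401 ≡ 184
98^16 ≡ 184^2 = 33856 ≡ 86
98^32 ≡ 86^2 = 7396 ≡ 28
51 = 32 + 16 + 2 + 1, so 98^51 ≡ 28·86·87·98 ≡ 290 (mod 307)
R · y^e mod p:
129^2 = 16641 ≡ 63
129^4 ≡ 63^2 = 3969 ≡ 285
129^8 ≡ 285^2 = 81225 ≡ 177
129^16 ≡ 177^2 = 31329 ≡ 15
129^32 ≡ 15^2 = 225
129^64 ≡ 225^2 = 50625 ≡ 277
129^128 ≡ 277^2 = 76729 ≡ 286
153 = 128 + 16 + 8 + 1, so 129^153 ≡ 286·15·177·129 ≡ 1 (mod 307)
290·1 = 290 ≡ 290 (mod 307)
290 ≡ 290 (mod 307); signature holds.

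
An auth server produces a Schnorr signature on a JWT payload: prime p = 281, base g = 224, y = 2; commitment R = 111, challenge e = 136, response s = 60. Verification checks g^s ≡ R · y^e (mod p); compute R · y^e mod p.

165

2^2 = 4
2^4 ≡ 4^2 = 16
2^8 ≡ 16^2 = 256
2^16 ≡ 256^2 = 65536 ≡ 63
2^32 ≡ 63^2 = 3969 ≡ 35
2^64 ≡ 35^2 = 1225 ≡ 101
2^128 ≡ 101^2 = 10201 ≡ 85
136 = 128 + 8, so 2^136 ≡ 85·256 ≡ 123 (mod 281)
R · y^e ≡ 111·123 = 13653 ≡ 165 (mod 281)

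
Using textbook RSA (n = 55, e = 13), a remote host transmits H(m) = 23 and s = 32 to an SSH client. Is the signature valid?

invalid

s^2 ≡ 32^2 = 1024 ≡ 34
s^4 ≡ 34^2 = 1156 ≡ 1
s^8 ≡ 1^2 = 1
13 = 8 + 4 + 1, so s^13 ≡ 1·1·32 ≡ 32 (mod 55)
The recovered value 32 does not match the digest 23.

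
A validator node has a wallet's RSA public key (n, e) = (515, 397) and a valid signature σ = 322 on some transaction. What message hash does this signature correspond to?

332

σ^397 mod 515 = 332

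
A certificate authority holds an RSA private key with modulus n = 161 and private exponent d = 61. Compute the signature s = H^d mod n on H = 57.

106

H^2 ≡ 57^2 = 3249 ≡ 29
H^4 ≡ 29^2 = 841 ≡ 36
H^8 ≡ 36^2 = 1296 ≡ 8
H^16 ≡ 8^2 = 64
H^32 ≡ 64^2 = 4096 ≡ 71
61 = 32 + 16 + 8 + 4 + 1, so H^61 ≡ 71·64·8·36·57 ≡ 106 (mod 161)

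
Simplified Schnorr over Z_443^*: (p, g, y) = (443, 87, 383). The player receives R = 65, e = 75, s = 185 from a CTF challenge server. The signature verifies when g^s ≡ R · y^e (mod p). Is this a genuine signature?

g^s mod p:
87^2 = 7569 ≡ 38
87^4 ≡ 38^2 = 1444 ≡ 115
87^8 ≡ 115^2 = 13225 ≡ 378
87^16 ≡ 378^2 = 142884 ≡ 238
87^32 ≡ 238^2 = 56644 ≡ 383
87^64 ≡ 383^2 = 146689 ≡ 56
87^128 ≡ 56^2 = 3136 ≡ 35
185 = 128 + 32 + 16 + 8 + 1, so 87^185 ≡ 35·383·238·378·87 ≡ 205 (mod 443)
R · y^e mod p:
383^2 = 146689 ≡ 56
383^4 ≡ 56^2 = 3136 ≡ 35
383^8 ≡ 35^2 = 1225 ≡ 339
383^16 ≡ 339^2 = 114921 ≡ 184
383^32 ≡ 184^2 = 33856 ≡ 188
383^64 ≡ 188^2 = 35344 ≡ 347
75 = 64 + 8 + 2 + 1, so 383^75 ≡ 347·339·56·383 ≡ 378 (mod 443)
65·378 = 24570 ≡ 205 (mod 443)
205 ≡ 205 (mod 443); signature holds.

genuine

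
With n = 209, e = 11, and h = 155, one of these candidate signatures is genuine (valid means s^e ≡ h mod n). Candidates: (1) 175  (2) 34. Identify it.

Candidate 1: 175^11 mod 209 = 54
Candidate 2: 34^11 mod 209 = 155
  → matches h = 155

2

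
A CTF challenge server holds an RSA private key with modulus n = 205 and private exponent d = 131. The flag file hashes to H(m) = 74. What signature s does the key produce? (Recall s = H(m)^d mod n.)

49

(H(m))^131 mod 205 = 49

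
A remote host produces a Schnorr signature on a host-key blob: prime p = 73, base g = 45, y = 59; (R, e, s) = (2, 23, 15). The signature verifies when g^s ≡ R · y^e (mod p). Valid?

yes

g^s mod p:
45^2 = 2025 ≡ 54
45^4 ≡ 54^2 = 2916 ≡ 69
45^8 ≡ 69^2 = 4761 ≡ 16
15 = 8 + 4 + 2 + 1, so 45^15 ≡ 16·69·54·45 ≡ 43 (mod 73)
R · y^e mod p:
59^2 = 3481 ≡ 50
59^4 ≡ 50^2 = 2500 ≡ 18
59^8 ≡ 18^2 = 324 ≡ 32
59^16 ≡ 32^2 = 1024 ≡ 2
23 = 16 + 4 + 2 + 1, so 59^23 ≡ 2·18·50·59 ≡ 58 (mod 73)
2·58 = 116 ≡ 43 (mod 73)
43 ≡ 43 (mod 73); signature holds.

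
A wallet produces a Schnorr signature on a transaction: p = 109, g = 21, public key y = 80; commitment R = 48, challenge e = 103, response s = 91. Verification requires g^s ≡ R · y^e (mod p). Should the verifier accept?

g^s mod p:
21^2 = 441 ≡ 5
21^4 ≡ 5^2 = 25
21^8 ≡ 25^2 = 625 ≡ 80
21^16 ≡ 80^2 = 6400 ≡ 78
21^32 ≡ 78^2 = 6084 ≡ 89
21^64 ≡ 89^2 = 7921 ≡ 73
91 = 64 + 16 + 8 + 2 + 1, so 21^91 ≡ 73·78·80·5·21 ≡ 73 (mod 109)
R · y^e mod p:
80^2 = 6400 ≡ 78
80^4 ≡ 78^2 = 6084 ≡ 89
80^8 ≡ 89^2 = 7921 ≡ 73
80^16 ≡ 73^2 = 5329 ≡ 97
80^32 ≡ 97^2 = 9409 ≡ 35
80^64 ≡ 35^2 = 1225 ≡ 26
103 = 64 + 32 + 4 + 2 + 1, so 80^103 ≡ 26·35·89·78·80 ≡ 81 (mod 109)
48·81 = 3888 ≡ 73 (mod 109)
73 ≡ 73 (mod 109); signature holds.

accept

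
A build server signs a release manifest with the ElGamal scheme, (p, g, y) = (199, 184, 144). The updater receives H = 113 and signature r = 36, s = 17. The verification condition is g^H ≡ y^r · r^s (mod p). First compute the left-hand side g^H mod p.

184^113 mod 199 = 31

31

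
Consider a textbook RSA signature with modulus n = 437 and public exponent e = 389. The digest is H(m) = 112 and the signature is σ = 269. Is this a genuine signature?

forged

σ^2 ≡ 269^2 = 72361 ≡ 256
σ^4 ≡ 256^2 = 65536 ≡ 423
σ^8 ≡ 423^2 = 178929 ≡ 196
σ^16 ≡ 196^2 = 38416 ≡ 397
σ^32 ≡ 397^2 = 157609 ≡ 289
σ^64 ≡ 289^2 = 83521 ≡ 54
σ^128 ≡ 54^2 = 2916 ≡ 294
σ^256 ≡ 294^2 = 86436 ≡ 347
389 = 256 + 128 + 4 + 1, so σ^389 ≡ 347·294·423·269 ≡ 124 (mod 437)
The recovered value 124 does not match the digest 112.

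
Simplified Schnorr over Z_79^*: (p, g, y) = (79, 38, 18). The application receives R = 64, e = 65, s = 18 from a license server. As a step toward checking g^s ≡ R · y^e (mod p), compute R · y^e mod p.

18^2 = 324 ≡ 8
18^4 ≡ 8^2 = 64
18^8 ≡ 64^2 = 4096 ≡ 67
18^16 ≡ 67^2 = 4489 ≡ 65
18^32 ≡ 65^2 = 4225 ≡ 38
18^64 ≡ 38^2 = 1444 ≡ 22
65 = 64 + 1, so 18^65 ≡ 22·18 ≡ 1 (mod 79)
R · y^e ≡ 64·1 = 64 ≡ 64 (mod 79)

64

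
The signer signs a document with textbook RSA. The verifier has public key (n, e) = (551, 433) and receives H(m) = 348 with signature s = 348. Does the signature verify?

verifies

s^2 ≡ 348^2 = 121104 ≡ 435
s^4 ≡ 435^2 = 189225 ≡ 232
s^8 ≡ 232^2 = 53824 ≡ 377
s^16 ≡ 377^2 = 142129 ≡ 522
s^32 ≡ 522^2 = 272484 ≡ 290
s^64 ≡ 290^2 = 84100 ≡ 348
s^128 ≡ 348^2 = 121104 ≡ 435
s^256 ≡ 435^2 = 189225 ≡ 232
433 = 256 + 128 + 32 + 16 + 1, so s^433 ≡ 232·435·290·522·348 ≡ 348 (mod 551)
Since 348 equals the digest 348, verification succeeds.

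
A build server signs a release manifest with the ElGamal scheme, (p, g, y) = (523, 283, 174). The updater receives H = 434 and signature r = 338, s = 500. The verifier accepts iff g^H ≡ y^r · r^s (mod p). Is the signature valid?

valid

Left side g^H mod p:
Squares mod 523: 283^1≡283, 283^2≡70, 283^4≡193, 283^8≡116, 283^16≡381, 283^32≡290, 283^64≡420, 283^128≡149, 283^256≡235
434 = 256 + 128 + 32 + 16 + 2, so 283^434 ≡ 235·149·290·381·70 ≡ 131 (mod 523)
Right side y^r · r^s mod p:
Squares mod 523: 174^1≡174, 174^2≡465, 174^4≡226, 174^8≡345, 174^16≡304, 174^32≡368, 174^64≡490, 174^128≡43, 174^256≡280
338 = 256 + 64 + 16 + 2, so 174^338 ≡ 280·490·304·465 ≡ 473 (mod 523)
Squares mod 523: 338^1≡338, 338^2≡230, 338^4≡77, 338^8≡176, 338^16≡119, 338^32≡40, 338^64≡31, 338^128≡438, 338^256≡426
500 = 256 + 128 + 64 + 32 + 16 + 4, so 338^500 ≡ 426·438·31·40·119·77 ≡ 489 (mod 523)
473·489 = 231297 ≡ 131 (mod 523)
131 ≡ 131 (mod 523), so the signature is genuine.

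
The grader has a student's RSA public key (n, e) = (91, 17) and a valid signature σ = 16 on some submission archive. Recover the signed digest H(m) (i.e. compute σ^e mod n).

74

σ^2 ≡ 16^2 = 256 ≡ 74
σ^4 ≡ 74^2 = 5476 ≡ 16
σ^8 ≡ 16^2 = 256 ≡ 74
σ^16 ≡ 74^2 = 5476 ≡ 16
17 = 16 + 1, so σ^17 ≡ 16·16 ≡ 74 (mod 91)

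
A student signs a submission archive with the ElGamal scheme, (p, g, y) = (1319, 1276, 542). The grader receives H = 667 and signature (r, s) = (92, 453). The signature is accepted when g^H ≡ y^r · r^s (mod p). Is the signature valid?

valid

Left side g^H mod p:
Squares mod 1319: 1276^1≡1276, 1276^2≡530, 1276^4≡1272, 1276^8≡890, 1276^16≡700, 1276^32≡651, 1276^64≡402, 1276^128≡686, 1276^256≡1032, 1276^512≡591
667 = 512 + 128 + 16 + 8 + 2 + 1, so 1276^667 ≡ 591·686·700·890·530·1276 ≡ 429 (mod 1319)
Right side y^r · r^s mod p:
Squares mod 1319: 542^1≡542, 542^2≡946, 542^4≡634, 542^8≡980, 542^16≡168, 542^32≡525, 542^64≡1273
92 = 64 + 16 + 8 + 4, so 542^92 ≡ 1273·168·980·634 ≡ 16 (mod 1319)
Squares mod 1319: 92^1≡92, 92^2≡550, 92^4≡449, 92^8≡1113, 92^16≡228, 92^32≡543, 92^64≡712, 92^128≡448, 92^256≡216
453 = 256 + 128 + 64 + 4 + 1, so 92^453 ≡ 216·448·712·449·92 ≡ 439 (mod 1319)
16·439 = 7024 ≡ 429 (mod 1319)
429 ≡ 429 (mod 1319), so the signature is genuine.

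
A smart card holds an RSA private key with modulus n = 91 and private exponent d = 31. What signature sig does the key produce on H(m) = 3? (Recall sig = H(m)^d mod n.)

(H(m))^31 mod 91 = 3

3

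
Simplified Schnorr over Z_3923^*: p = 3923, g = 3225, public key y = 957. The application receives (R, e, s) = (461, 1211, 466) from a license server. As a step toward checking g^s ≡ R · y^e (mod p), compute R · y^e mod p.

2228

Squares mod 3923: 957^1≡957, 957^2≡1790, 957^4≡2932, 957^8≡1331, 957^16≡2288, 957^32≡1662, 957^64≡452, 957^128≡308, 957^256≡712, 957^512≡877, 957^1024≡221
1211 = 1024 + 128 + 32 + 16 + 8 + 2 + 1, so 957^1211 ≡ 221·308·1662·2288·1331·1790·957 ≡ 1894 (mod 3923)
R · y^e ≡ 461·1894 = 873134 ≡ 2228 (mod 3923)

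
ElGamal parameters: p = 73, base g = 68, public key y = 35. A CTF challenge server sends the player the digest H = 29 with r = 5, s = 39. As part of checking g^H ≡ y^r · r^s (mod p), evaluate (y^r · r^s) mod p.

Squares mod 73: 35^1≡35, 35^2≡57, 35^4≡37
5 = 4 + 1, so 35^5 ≡ 37·35 ≡ 54 (mod 73)
Squares mod 73: 5^1≡5, 5^2≡25, 5^4≡41, 5^8≡2, 5^16≡4, 5^32≡16
39 = 32 + 4 + 2 + 1, so 5^39 ≡ 16·41·25·5 ≡ 21 (mod 73)
y^r · r^s ≡ 54·21 = 1134 ≡ 39 (mod 73)

39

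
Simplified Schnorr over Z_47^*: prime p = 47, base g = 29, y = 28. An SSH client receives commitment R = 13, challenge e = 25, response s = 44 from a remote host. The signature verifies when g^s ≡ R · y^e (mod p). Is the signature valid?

invalid

g^s mod p:
29^2 = 841 ≡ 42
29^4 ≡ 42^2 = 1764 ≡ 25
29^8 ≡ 25^2 = 625 ≡ 14
29^16 ≡ 14^2 = 196 ≡ 8
29^32 ≡ 8^2 = 64 ≡ 17
44 = 32 + 8 + 4, so 29^44 ≡ 17·14·25 ≡ 28 (mod 47)
R · y^e mod p:
28^2 = 784 ≡ 32
28^4 ≡ 32^2 = 1024 ≡ 37
28^8 ≡ 37^2 = 1369 ≡ 6
28^16 ≡ 6^2 = 36
25 = 16 + 8 + 1, so 28^25 ≡ 36·6·28 ≡ 32 (mod 47)
13·32 = 416 ≡ 40 (mod 47)
28 ≠ 40; the check fails.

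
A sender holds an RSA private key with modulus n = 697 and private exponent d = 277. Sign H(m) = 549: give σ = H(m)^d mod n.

(H(m))^2 ≡ 549^2 = 301401 ≡ 297
(H(m))^4 ≡ 297^2 = 88209 ≡ 387
(H(m))^8 ≡ 387^2 = 149769 ≡ 611
(H(m))^16 ≡ 611^2 = 373321 ≡ 426
(H(m))^32 ≡ 426^2 = 181476 ≡ 256
(H(m))^64 ≡ 256^2 = 65536 ≡ 18
(H(m))^128 ≡ 18^2 = 324
(H(m))^256 ≡ 324^2 = 104976 ≡ 426
277 = 256 + 16 + 4 + 1, so (H(m))^277 ≡ 426·426·387·549 ≡ 133 (mod 697)

133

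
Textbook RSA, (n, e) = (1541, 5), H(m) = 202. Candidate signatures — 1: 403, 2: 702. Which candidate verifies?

Candidate 1: 403^2 = 162409 ≡ 604; 403^4 ≡ 604^2 = 364816 ≡ 1140; 5 = 4 + 1, so 403^5 ≡ 1140·403 ≡ 202 (mod 1541)
  → matches H(m) = 202
Candidate 2: 702^2 = 492804 ≡ 1225; 702^4 ≡ 1225^2 = 1500625 ≡ 1232; 5 = 4 + 1, so 702^5 ≡ 1232·702 ≡ 363 (mod 1541)

1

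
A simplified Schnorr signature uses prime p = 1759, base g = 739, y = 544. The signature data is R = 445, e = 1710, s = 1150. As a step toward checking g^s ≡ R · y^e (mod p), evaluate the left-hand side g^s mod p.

1127

739^1150 mod 1759 = 1127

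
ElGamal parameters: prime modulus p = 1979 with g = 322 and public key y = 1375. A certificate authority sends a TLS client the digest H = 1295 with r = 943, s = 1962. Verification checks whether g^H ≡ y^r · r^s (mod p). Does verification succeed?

Left side g^H mod p:
322^1295 mod 1979 = 1489
Right side y^r · r^s mod p:
1375^943 mod 1979 = 177
943^1962 mod 1979 = 1183
177·1183 = 209391 ≡ 1596 (mod 1979)
1489 ≠ 1596, so verification fails.

fails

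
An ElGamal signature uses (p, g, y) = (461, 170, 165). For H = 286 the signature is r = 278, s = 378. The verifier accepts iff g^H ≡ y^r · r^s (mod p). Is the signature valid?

invalid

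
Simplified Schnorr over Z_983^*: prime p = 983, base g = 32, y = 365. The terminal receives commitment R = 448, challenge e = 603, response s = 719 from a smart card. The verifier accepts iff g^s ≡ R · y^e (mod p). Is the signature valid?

g^s mod p:
Squares mod 983: 32^1≡32, 32^2≡41, 32^4≡698, 32^8≡619, 32^16≡774, 32^32≡429, 32^64≡220, 32^128≡233, 32^256≡224, 32^512≡43
719 = 512 + 128 + 64 + 8 + 4 + 2 + 1, so 32^719 ≡ 43·233·220·619·698·41·32 ≡ 353 (mod 983)
R · y^e mod p:
Squares mod 983: 365^1≡365, 365^2≡520, 365^4≡75, 365^8≡710, 365^16≡804, 365^32≡585, 365^64≡141, 365^128≡221, 365^256≡674, 365^512≡130
603 = 512 + 64 + 16 + 8 + 2 + 1, so 365^603 ≡ 130·141·804·710·520·365 ≡ 828 (mod 983)
448·828 = 370944 ≡ 353 (mod 983)
353 ≡ 353 (mod 983); signature holds.

valid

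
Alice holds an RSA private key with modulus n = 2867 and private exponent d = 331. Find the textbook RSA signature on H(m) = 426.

(H(m))^2 ≡ 426^2 = 181476 ≡ 855
(H(m))^4 ≡ 855^2 = 731025 ≡ 2807
(H(m))^8 ≡ 2807^2 = 7879249 ≡ 733
(H(m))^16 ≡ 733^2 = 537289 ≡ 1160
(H(m))^32 ≡ 1160^2 = 1345600 ≡ 977
(H(m))^64 ≡ 977^2 = 954529 ≡ 2685
(H(m))^128 ≡ 2685^2 = 7209225 ≡ 1587
(H(m))^256 ≡ 1587^2 = 2518569 ≡ 1343
331 = 256 + 64 + 8 + 2 + 1, so (H(m))^331 ≡ 1343·2685·733·855·426 ≡ 2622 (mod 2867)

2622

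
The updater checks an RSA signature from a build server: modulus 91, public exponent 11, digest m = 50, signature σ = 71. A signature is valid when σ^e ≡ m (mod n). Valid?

Squares mod 91: σ^1≡71, σ^2≡36, σ^4≡22, σ^8≡29
11 = 8 + 2 + 1, so σ^11 ≡ 29·36·71 ≡ 50 (mod 91)
σ^11 mod 91 = 50 matches m.

yes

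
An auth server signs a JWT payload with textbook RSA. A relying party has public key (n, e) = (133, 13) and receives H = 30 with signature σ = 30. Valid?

yes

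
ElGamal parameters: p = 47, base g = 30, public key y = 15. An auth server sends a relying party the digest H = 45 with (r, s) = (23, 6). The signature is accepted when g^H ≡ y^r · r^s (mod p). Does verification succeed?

passes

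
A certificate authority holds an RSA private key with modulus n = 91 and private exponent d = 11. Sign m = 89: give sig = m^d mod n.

45

m^2 ≡ 89^2 = 7921 ≡ 4
m^4 ≡ 4^2 = 16
m^8 ≡ 16^2 = 256 ≡ 74
11 = 8 + 2 + 1, so m^11 ≡ 74·4·89 ≡ 45 (mod 91)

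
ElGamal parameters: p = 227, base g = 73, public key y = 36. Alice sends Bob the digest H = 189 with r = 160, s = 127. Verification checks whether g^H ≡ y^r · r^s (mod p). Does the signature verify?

verifies

Left side g^H mod p:
73^189 mod 227 = 169
Right side y^r · r^s mod p:
36^160 mod 227 = 222
160^127 mod 227 = 57
222·57 = 12654 ≡ 169 (mod 227)
169 ≡ 169 (mod 227), so the signature is genuine.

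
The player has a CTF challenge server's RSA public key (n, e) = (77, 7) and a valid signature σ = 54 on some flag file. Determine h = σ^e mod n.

σ^2 ≡ 54^2 = 2916 ≡ 67
σ^4 ≡ 67^2 = 4489 ≡ 23
7 = 4 + 2 + 1, so σ^7 ≡ 23·67·54 ≡ 54 (mod 77)

54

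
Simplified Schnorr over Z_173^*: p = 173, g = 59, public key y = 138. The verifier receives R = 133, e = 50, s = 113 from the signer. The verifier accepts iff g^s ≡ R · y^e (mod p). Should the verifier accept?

reject

g^s mod p:
Squares mod 173: 59^1≡59, 59^2≡21, 59^4≡95, 59^8≡29, 59^16≡149, 59^32≡57, 59^64≡135
113 = 64 + 32 + 16 + 1, so 59^113 ≡ 135·57·149·59 ≡ 112 (mod 173)
R · y^e mod p:
Squares mod 173: 138^1≡138, 138^2≡14, 138^4≡23, 138^8≡10, 138^16≡100, 138^32≡139
50 = 32 + 16 + 2, so 138^50 ≡ 139·100·14 ≡ 148 (mod 173)
133·148 = 19684 ≡ 135 (mod 173)
112 ≠ 135; the check fails.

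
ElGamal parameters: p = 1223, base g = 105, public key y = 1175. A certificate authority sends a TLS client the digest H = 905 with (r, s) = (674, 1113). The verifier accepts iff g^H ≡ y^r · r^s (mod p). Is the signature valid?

valid

Left side g^H mod p:
105^2 = 11025 ≡ 18
105^4 ≡ 18^2 = 324
105^8 ≡ 324^2 = 104976 ≡ 1021
105^16 ≡ 1021^2 = 1042441 ≡ 445
105^32 ≡ 445^2 = 198025 ≡ 1122
105^64 ≡ 1122^2 = 1258884 ≡ 417
105^128 ≡ 417^2 = 173889 ≡ 223
105^256 ≡ 223^2 = 49729 ≡ 809
105^512 ≡ 809^2 = 654481 ≡ 176
905 = 512 + 256 + 128 + 8 + 1, so 105^905 ≡ 176·809·223·1021·105 ≡ 837 (mod 1223)
Right side y^r · r^s mod p:
1175^2 = 1380625 ≡ 1081
1175^4 ≡ 1081^2 = 1168561 ≡ 596
1175^8 ≡ 596^2 = 355216 ≡ 546
1175^16 ≡ 546^2 = 298116 ≡ 927
1175^32 ≡ 927^2 = 859329 ≡ 783
1175^64 ≡ 783^2 = 613089 ≡ 366
1175^128 ≡ 366^2 = 133956 ≡ 649
1175^256 ≡ 649^2 = 421201 ≡ 489
1175^512 ≡ 489^2 = 239121 ≡ 636
674 = 512 + 128 + 32 + 2, so 1175^674 ≡ 636·649·783·1081 ≡ 772 (mod 1223)
674^2 = 454276 ≡ 543
674^4 ≡ 543^2 = 294849 ≡ 106
674^8 ≡ 106^2 = 11236 ≡ 229
674^16 ≡ 229^2 = 52441 ≡ 1075
674^32 ≡ 1075^2 = 1155625 ≡ 1113
674^64 ≡ 1113^2 = 1238769 ≡ 1093
674^128 ≡ 1093^2 = 1194649 ≡ 1001
674^256 ≡ 1001^2 = 1002001 ≡ 364
674^512 ≡ 364^2 = 132496 ≡ 412
674^1024 ≡ 412^2 = 169744 ≡ 970
1113 = 1024 + 64 + 16 + 8 + 1, so 674^1113 ≡ 970·1093·1075·229·674 ≡ 611 (mod 1223)
772·611 = 471692 ≡ 837 (mod 1223)
837 ≡ 837 (mod 1223), so the signature is genuine.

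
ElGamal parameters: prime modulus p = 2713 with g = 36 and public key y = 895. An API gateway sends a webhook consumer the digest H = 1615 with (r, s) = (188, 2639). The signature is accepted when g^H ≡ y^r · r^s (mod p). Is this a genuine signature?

genuine

Left side g^H mod p:
Squares mod 2713: 36^1≡36, 36^2≡1296, 36^4≡269, 36^8≡1823, 36^16≡2617, 36^32≡1077, 36^64≡1478, 36^128≡519, 36^256≡774, 36^512≡2216, 36^1024≡126
1615 = 1024 + 512 + 64 + 8 + 4 + 2 + 1, so 36^1615 ≡ 126·2216·1478·1823·269·1296·36 ≡ 1714 (mod 2713)
Right side y^r · r^s mod p:
Squares mod 2713: 895^1≡895, 895^2≡690, 895^4≡1325, 895^8≡314, 895^16≡928, 895^32≡1163, 895^64≡1495, 895^128≡2226
188 = 128 + 32 + 16 + 8 + 4, so 895^188 ≡ 2226·1163·928·314·1325 ≡ 1969 (mod 2713)
Squares mod 2713: 188^1≡188, 188^2≡75, 188^4≡199, 188^8≡1619, 188^16≡403, 188^32≡2342, 188^64≡1991, 188^128≡388, 188^256≡1329, 188^512≡78, 188^1024≡658, 188^2048≡1597
2639 = 2048 + 512 + 64 + 8 + 4 + 2 + 1, so 188^2639 ≡ 1597·78·1991·1619·199·75·188 ≡ 1872 (mod 2713)
1969·1872 = 3685968 ≡ 1714 (mod 2713)
1714 ≡ 1714 (mod 2713), so the signature is genuine.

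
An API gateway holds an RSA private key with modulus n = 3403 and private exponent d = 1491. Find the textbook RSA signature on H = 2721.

H^2 ≡ 2721^2 = 7403841 ≡ 2316
H^4 ≡ 2316^2 = 5363856 ≡ 728
H^8 ≡ 728^2 = 529984 ≡ 2519
H^16 ≡ 2519^2 = 6345361 ≡ 2169
H^32 ≡ 2169^2 = 4704561 ≡ 1615
H^64 ≡ 1615^2 = 2608225 ≡ 1527
H^128 ≡ 1527^2 = 2331729 ≡ 674
H^256 ≡ 674^2 = 454276 ≡ 1677
H^512 ≡ 1677^2 = 2812329 ≡ 1451
H^1024 ≡ 1451^2 = 2105401 ≡ 2347
1491 = 1024 + 256 + 128 + 64 + 16 + 2 + 1, so H^1491 ≡ 2347·1677·674·1527·2169·2316·2721 ≡ 2079 (mod 3403)

2079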